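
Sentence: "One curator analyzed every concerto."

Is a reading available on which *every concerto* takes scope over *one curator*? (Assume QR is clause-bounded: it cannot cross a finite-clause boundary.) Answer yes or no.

Yes

*every concerto* and *one curator* are in the same minimal clause.
No island intervenes, so both surface and inverse scope are derivable.
So *every concerto* > *one curator* is among the available readings.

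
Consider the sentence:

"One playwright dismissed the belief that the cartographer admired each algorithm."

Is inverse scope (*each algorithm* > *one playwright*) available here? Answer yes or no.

*each algorithm* is embedded in the complex NP *the belief that the cartographer admired each algorithm*.
Since the clause is the complement of a nominal head, the CNPC blocks scope extraction.
There is no licit LF on which *each algorithm* c-commands *one playwright*.
(Only the surface reading survives: one fixed playwright with respect to all the relevant algorithms.)

No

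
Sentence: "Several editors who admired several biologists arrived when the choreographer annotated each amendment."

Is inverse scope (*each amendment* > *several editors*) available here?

No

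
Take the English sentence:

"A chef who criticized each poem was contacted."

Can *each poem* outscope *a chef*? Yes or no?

No

The target quantifier *each poem* is part of the relative clause *who criticized each poem*.
QR out of a relative clause is ruled out by the relative-clause island constraint.
*each poem* > *a chef* would require crossing that boundary, which is illicit.
(Only the surface reading survives: one fixed chef with respect to all the relevant poems.)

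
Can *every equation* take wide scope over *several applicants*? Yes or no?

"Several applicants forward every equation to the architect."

Yes

*every equation* is the matrix object and *several applicants* the matrix subject; the two are clausemates.
Nothing blocks QR of the lower DP to a position above the higher one, so inverse scope is available.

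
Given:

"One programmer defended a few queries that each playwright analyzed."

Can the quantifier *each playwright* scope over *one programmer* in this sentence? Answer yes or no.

*each playwright* sits inside the relative clause *that each playwright analyzed* modifying *a few queries*.
Quantifiers inside a relative clause are trapped there; the RC boundary blocks QR.
Hence only narrow scope for *each playwright* (under *one programmer*) survives.

No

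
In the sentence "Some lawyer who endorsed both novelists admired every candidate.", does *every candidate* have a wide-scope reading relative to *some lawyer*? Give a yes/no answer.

Yes

*every candidate* is a matrix argument; only *some lawyer* is modified by the relative clause *who endorsed both novelists*, so the RC island is irrelevant to the target quantifier.
Clause-internal QR can adjoin the lower DP above the subject, yielding the inverse reading.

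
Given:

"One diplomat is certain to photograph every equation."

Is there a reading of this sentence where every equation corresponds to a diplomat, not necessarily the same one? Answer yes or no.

Yes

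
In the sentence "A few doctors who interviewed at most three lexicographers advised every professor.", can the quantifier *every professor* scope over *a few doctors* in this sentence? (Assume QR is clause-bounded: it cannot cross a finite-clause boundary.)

*every professor* sits in the matrix clause, not in the relative clause on *a few doctors*.
Ordinary QR to a clause-peripheral position gives the wide-scope LF for the lower DP.

Yes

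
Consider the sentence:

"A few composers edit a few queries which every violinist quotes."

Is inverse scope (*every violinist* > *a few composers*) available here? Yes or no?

No

*every violinist* sits inside the relative clause *which every violinist quotes* modifying *a few queries*.
Relative clauses block scope extraction: QR cannot target a position outside the modified NP.
There is no licit LF on which *every violinist* c-commands *a few composers*.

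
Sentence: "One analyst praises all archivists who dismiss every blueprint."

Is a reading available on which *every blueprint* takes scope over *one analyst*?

*every blueprint* is embedded in the relative clause *who dismiss every blueprint* modifying *all archivists*.
Quantifiers inside a relative clause are trapped there; the RC boundary blocks QR.
The inverse ordering *every blueprint* > *one analyst* is therefore underivable.

No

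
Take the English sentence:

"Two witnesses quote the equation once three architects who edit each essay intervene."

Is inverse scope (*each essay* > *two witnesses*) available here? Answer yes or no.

Structurally, *each essay* is inside the relative clause *who edit each essay*, which is itself inside the adjunct *once three architects who edit each essay intervene*.
Two island boundaries intervene — the relative clause and the adjunct. Either alone would block QR.
So *each essay* cannot raise to a position above *two witnesses*.

No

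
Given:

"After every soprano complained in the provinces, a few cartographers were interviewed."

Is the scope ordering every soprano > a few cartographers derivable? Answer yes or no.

No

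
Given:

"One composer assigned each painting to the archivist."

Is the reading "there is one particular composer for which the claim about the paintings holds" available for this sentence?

The described interpretation is the *one composer* > *each painting* scoping.
Surface scope (*one composer* > *each painting*) is always derivable; islands only block QR, not in-situ interpretation.

Yes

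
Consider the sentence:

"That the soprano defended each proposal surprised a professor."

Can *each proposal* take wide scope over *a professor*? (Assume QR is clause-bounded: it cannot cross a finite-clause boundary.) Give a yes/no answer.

No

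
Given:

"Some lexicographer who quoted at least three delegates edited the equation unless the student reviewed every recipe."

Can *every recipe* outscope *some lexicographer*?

*every recipe* is embedded in the adjunct clause *unless the student reviewed every recipe*.
Adjunct clauses are scope islands: a quantifier inside an adjunct cannot raise into the matrix clause.
So *every recipe* cannot raise high enough to outscope *some lexicographer*; only the surface ordering *some lexicographer* > *every recipe* is available.
(Only the surface reading survives: one fixed lexicographer with respect to all the relevant recipes.)

No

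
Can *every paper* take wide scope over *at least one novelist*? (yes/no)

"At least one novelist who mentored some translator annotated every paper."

Yes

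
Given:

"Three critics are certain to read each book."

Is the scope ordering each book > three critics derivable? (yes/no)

Yes

Raising constructions are monoclausal for scope purposes; *each book* is not separated from *three critics* by any island.
Nothing blocks QR of the lower DP to a position above the higher one, so inverse scope is available.
So *each book* > *three critics* is among the available readings.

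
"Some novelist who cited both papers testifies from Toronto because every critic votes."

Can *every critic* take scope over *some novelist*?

The DP *every critic* is contained in the adjunct clause *because every critic votes*.
Adverbial clauses are not L-marked, so they are barriers for QR — the quantifier cannot escape the adjunct.
So the wide-scope reading for *every critic* is blocked.

No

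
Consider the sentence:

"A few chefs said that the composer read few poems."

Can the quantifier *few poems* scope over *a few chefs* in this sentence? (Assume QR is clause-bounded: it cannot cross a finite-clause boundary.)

*few poems* is embedded in the finite complement clause *that the composer read few poems*.
QR is clause-bounded, so the finite complement is a scope island for the embedded quantifier.
So *few poems* cannot raise to a position above *a few chefs*.

No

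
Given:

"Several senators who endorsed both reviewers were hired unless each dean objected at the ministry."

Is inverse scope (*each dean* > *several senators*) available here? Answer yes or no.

No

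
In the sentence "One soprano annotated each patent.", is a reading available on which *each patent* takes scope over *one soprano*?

Both DPs are arguments of the same predicate; there is no clause or island boundary between them.
QR within a single clause is free, so the lower quantifier may take scope over the higher one.

Yes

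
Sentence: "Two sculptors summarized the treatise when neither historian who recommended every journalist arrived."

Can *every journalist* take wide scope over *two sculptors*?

The DP *every journalist* is contained in the relative clause *who recommended every journalist*, which is itself inside the adjunct *when neither historian who recommended every journalist arrived*.
Even if one barrier were somehow void, the other would still block QR.
*every journalist* is confined to the island and cannot take scope over *two sculptors*.

No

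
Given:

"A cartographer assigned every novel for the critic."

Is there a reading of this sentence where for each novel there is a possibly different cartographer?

Yes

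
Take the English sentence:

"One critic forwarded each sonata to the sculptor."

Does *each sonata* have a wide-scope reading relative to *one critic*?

*one critic* and *each sonata* are co-arguments of the matrix verb, with nothing but a clause-internal boundary between them.
Nothing blocks QR of the lower DP to a position above the higher one, so inverse scope is available.

Yes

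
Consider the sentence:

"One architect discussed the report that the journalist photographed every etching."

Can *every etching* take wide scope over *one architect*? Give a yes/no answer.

No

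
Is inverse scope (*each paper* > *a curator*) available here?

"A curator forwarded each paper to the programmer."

Yes

*each paper* and *a curator* are in the same minimal clause.
QR within a single clause is free, so the lower quantifier may take scope over the higher one.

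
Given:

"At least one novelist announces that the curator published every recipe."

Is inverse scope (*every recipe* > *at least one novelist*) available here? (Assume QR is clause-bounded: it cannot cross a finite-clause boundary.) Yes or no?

No

The DP *every recipe* is contained in the finite complement clause *that the curator published every recipe*.
Under clause-bounded QR, a quantifier in an embedded finite clause cannot raise into the matrix clause.
The inverse ordering *every recipe* > *at least one novelist* is therefore underivable.
(Only the surface reading survives: one fixed novelist with respect to all the relevant recipes.)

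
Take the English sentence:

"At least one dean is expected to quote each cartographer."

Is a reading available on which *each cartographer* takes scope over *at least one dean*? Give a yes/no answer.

Yes

Raising constructions are monoclausal for scope purposes; *each cartographer* is not separated from *at least one dean* by any island.
Since no island is crossed, the inverse ordering is licensed alongside surface scope.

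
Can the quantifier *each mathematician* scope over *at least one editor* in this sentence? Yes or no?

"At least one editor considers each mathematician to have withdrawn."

ECM infinitives lack a CP barrier, so *each mathematician* can QR over the matrix subject *at least one editor*.
With no island boundary between them, the object can take inverse scope over the subject via ordinary QR within the clause.

Yes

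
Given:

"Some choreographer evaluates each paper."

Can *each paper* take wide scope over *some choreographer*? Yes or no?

*some choreographer* and *each paper* are co-arguments of the matrix verb, with nothing but a clause-internal boundary between them.
Clause-internal QR can adjoin the lower DP above the subject, yielding the inverse reading.

Yes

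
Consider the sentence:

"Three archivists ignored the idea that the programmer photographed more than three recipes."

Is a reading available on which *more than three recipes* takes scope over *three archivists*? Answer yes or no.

No

The target quantifier *more than three recipes* is part of the complex NP *the idea that the programmer photographed more than three recipes*.
Noun-complement clauses are scope islands (the Complex NP Constraint): a quantifier inside one cannot scope into the matrix.
There is no licit LF on which *more than three recipes* c-commands *three archivists*.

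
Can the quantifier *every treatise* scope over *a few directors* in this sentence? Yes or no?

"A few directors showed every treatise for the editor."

*every treatise* is the matrix object and *a few directors* the matrix subject; the two are clausemates.
Nothing blocks QR of the lower DP to a position above the higher one, so inverse scope is available.
The sentence is scopally ambiguous between *a few directors* > *every treatise* and *every treatise* > *a few directors*.

Yes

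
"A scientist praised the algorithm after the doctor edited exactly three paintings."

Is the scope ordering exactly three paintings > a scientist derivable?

*exactly three paintings* is embedded in the adjunct clause *after the doctor edited exactly three paintings*.
Adverbial clauses are not L-marked, so they are barriers for QR — the quantifier cannot escape the adjunct.
So the wide-scope reading for *exactly three paintings* is blocked.

No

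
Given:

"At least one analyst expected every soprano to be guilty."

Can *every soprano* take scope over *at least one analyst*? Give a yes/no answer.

*every soprano* is an ECM subject; ECM complements are not islands, and the embedded quantifier may take matrix scope.
Since no island is crossed, the inverse ordering is licensed alongside surface scope.

Yes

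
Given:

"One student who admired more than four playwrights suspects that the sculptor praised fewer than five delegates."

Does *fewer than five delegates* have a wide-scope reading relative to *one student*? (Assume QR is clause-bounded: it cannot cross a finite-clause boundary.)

No

The DP *fewer than five delegates* is contained in the finite complement clause *that the sculptor praised fewer than five delegates*.
Under clause-bounded QR, a quantifier in an embedded finite clause cannot raise into the matrix clause.
So the wide-scope reading for *fewer than five delegates* is blocked.
(Only the surface reading survives: one fixed student with respect to all the relevant delegates.)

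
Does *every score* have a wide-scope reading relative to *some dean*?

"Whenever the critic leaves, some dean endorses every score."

Yes

The adjunct island is irrelevant here — *every score* and *some dean* are both in the matrix clause.
Ordinary QR to a clause-peripheral position gives the wide-scope LF for the lower DP.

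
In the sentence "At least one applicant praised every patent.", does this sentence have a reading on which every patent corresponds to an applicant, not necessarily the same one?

Yes

The paraphrase describes the scope ordering *every patent* > *at least one applicant*.
*every patent* is the matrix object and *at least one applicant* the matrix subject; the two are clausemates.
QR within a single clause is free, so the lower quantifier may take scope over the higher one.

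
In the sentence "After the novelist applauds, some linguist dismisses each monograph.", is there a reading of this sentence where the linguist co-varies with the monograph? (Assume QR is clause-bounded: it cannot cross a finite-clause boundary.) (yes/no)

Yes

The described interpretation is the *each monograph* > *some linguist* scoping.
Although there is an adjunct clause, *each monograph* is in the main clause, not inside the adjunct.
Ordinary QR to a clause-peripheral position gives the wide-scope LF for the lower DP.
So *each monograph* > *some linguist* is among the available readings.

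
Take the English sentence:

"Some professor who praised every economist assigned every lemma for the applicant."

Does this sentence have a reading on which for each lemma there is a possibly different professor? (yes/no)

Yes

That reading corresponds to *every lemma* > *some professor*.
Although the sentence contains a relative clause (*who praised every economist*), *every lemma* is outside it, in the matrix VP.
Since no island is crossed, the inverse ordering is licensed alongside surface scope.
Both orderings are possible: *some professor* > *every lemma* and *every lemma* > *some professor*.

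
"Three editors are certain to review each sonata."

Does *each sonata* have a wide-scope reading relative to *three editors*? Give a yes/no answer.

Yes

The matrix predicate is a raising verb, whose infinitival complement is not a scope island — *each sonata* can QR into the matrix clause.
No island intervenes, so both surface and inverse scope are derivable.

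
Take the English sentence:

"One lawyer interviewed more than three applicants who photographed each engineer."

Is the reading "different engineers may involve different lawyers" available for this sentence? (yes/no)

That reading corresponds to *each engineer* > *one lawyer*.
*each engineer* is embedded in the relative clause *who photographed each engineer* modifying *more than three applicants*.
The relative clause forms an island for QR, so the quantifier is confined to the head noun's restrictor.
Hence only narrow scope for *each engineer* (under *one lawyer*) survives.

No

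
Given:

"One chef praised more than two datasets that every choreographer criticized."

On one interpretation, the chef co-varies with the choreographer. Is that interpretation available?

The paraphrase describes the scope ordering *every choreographer* > *one chef*.
*every choreographer* occurs within the relative clause *that every choreographer criticized* modifying *more than two datasets*.
Quantifiers inside a relative clause are trapped there; the RC boundary blocks QR.
So *every choreographer* cannot raise to a position above *one chef*.

No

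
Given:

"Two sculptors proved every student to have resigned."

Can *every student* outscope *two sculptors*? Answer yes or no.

Yes

ECM infinitives lack a CP barrier, so *every student* can QR over the matrix subject *two sculptors*.
No island intervenes, so both surface and inverse scope are derivable.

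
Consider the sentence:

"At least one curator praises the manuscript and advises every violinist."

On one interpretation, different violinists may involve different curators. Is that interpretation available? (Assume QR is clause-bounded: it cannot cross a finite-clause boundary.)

No

This is the *every violinist* > *at least one curator* reading.
*every violinist* sits inside one conjunct of the coordinate structure (*advises every violinist*).
Coordinate structures are islands for non-across-the-board movement, QR included.
*every violinist* is confined to the island and cannot take scope over *at least one curator*.
(Only the surface reading survives: one fixed curator with respect to all the relevant violinists.)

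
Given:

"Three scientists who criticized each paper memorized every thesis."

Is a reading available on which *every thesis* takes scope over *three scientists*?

Yes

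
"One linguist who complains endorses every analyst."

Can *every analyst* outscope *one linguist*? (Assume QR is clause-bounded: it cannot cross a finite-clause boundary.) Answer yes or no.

Yes

*every analyst* sits in the matrix clause, not in the relative clause on *one linguist*.
Ordinary QR to a clause-peripheral position gives the wide-scope LF for the lower DP.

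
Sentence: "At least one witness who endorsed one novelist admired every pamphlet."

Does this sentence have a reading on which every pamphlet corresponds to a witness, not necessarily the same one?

That reading corresponds to *every pamphlet* > *at least one witness*.
*every pamphlet* is a matrix argument; only *at least one witness* is modified by the relative clause *who endorsed one novelist*, so the RC island is irrelevant to the target quantifier.
QR within a single clause is free, so the lower quantifier may take scope over the higher one.
The sentence is scopally ambiguous between *at least one witness* > *every pamphlet* and *every pamphlet* > *at least one witness*.

Yes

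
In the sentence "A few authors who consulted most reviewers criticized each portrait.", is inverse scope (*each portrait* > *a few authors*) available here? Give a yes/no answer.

Yes

The relative clause *who consulted most reviewers* modifies *a few authors*, but *each portrait* is not inside that relative clause — it is an argument of the matrix verb.
Ordinary QR to a clause-peripheral position gives the wide-scope LF for the lower DP.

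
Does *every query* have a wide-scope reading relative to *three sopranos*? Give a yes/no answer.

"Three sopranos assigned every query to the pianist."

Yes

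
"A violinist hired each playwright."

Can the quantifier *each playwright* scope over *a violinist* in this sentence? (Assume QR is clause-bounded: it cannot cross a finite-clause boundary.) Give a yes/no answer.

*a violinist* and *each playwright* are co-arguments of the matrix verb, with nothing but a clause-internal boundary between them.
Nothing blocks QR of the lower DP to a position above the higher one, so inverse scope is available.
The sentence is scopally ambiguous between *a violinist* > *each playwright* and *each playwright* > *a violinist*.

Yes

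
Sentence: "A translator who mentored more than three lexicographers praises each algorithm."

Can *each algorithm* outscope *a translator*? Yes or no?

Although the sentence contains a relative clause (*who mentored more than three lexicographers*), *each algorithm* is outside it, in the matrix VP.
Since no island is crossed, the inverse ordering is licensed alongside surface scope.
So *each algorithm* > *a translator* is among the available readings.

Yes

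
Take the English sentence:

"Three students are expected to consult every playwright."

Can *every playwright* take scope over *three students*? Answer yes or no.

Yes

*every playwright* is inside a raising infinitive, which is transparent to QR (no CP barrier), so it behaves as a matrix argument.
QR within a single clause is free, so the lower quantifier may take scope over the higher one.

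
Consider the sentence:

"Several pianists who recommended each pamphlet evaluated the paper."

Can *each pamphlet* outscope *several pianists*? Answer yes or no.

*each pamphlet* sits inside the relative clause *who recommended each pamphlet*.
Relative clauses are scope islands: a quantifier cannot QR out of a relative clause to take scope in the matrix clause.
*each pamphlet* > *several pianists* would require crossing that boundary, which is illicit.

No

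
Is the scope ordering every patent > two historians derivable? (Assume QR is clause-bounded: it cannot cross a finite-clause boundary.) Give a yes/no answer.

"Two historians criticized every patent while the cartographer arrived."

Although there is an adjunct clause, *every patent* is in the main clause, not inside the adjunct.
Nothing blocks QR of the lower DP to a position above the higher one, so inverse scope is available.
The sentence is scopally ambiguous between *two historians* > *every patent* and *every patent* > *two historians*.

Yes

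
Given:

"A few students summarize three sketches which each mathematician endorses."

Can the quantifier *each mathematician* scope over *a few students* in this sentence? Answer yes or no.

No

*each mathematician* is embedded in the relative clause *which each mathematician endorses* modifying *three sketches*.
Relative clauses are scope islands: a quantifier cannot QR out of a relative clause to take scope in the matrix clause.
So *each mathematician* cannot raise high enough to outscope *a few students*; only the surface ordering *a few students* > *each mathematician* is available.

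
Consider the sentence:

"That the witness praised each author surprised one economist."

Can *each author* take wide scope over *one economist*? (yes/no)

No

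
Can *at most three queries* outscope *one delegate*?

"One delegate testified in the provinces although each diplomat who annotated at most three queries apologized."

Structurally, *at most three queries* is inside the relative clause *who annotated at most three queries*, which is itself inside the adjunct *although each diplomat who annotated at most three queries apologized*.
Both the relative clause and the enclosing adjunct are scope islands; QR cannot cross either.
Hence only narrow scope for *at most three queries* (under *one delegate*) survives.
(Only the surface reading survives: one fixed delegate with respect to all the relevant queries.)

No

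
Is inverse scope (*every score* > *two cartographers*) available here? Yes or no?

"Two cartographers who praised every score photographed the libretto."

*every score* sits inside the relative clause *who praised every score*.
QR out of a relative clause is ruled out by the relative-clause island constraint.
So *every score* cannot raise to a position above *two cartographers*.

No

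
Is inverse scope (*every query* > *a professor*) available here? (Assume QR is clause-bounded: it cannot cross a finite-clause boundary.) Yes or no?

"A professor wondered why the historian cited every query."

*every query* occurs within the embedded question *why the historian cited every query*.
The wh-island constraint blocks QR out of an embedded interrogative.
*every query* is confined to the island and cannot take scope over *a professor*.

No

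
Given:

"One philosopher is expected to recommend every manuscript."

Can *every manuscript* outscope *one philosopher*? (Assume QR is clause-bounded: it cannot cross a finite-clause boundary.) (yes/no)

Raising constructions are monoclausal for scope purposes; *every manuscript* is not separated from *one philosopher* by any island.
QR within a single clause is free, so the lower quantifier may take scope over the higher one.

Yes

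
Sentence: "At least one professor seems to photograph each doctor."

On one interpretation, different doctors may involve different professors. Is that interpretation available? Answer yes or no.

That reading corresponds to *each doctor* > *at least one professor*.
*each doctor* is the object of the infinitival complement of a raising predicate; raising infinitives are transparent for QR, so the two DPs are in effect clausemates.
Nothing blocks QR of the lower DP to a position above the higher one, so inverse scope is available.

Yes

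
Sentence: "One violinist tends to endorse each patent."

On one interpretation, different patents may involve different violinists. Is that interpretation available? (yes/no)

The paraphrase describes the scope ordering *each patent* > *one violinist*.
The matrix predicate is a raising verb, whose infinitival complement is not a scope island — *each patent* can QR into the matrix clause.
With no island boundary between them, the object can take inverse scope over the subject via ordinary QR within the clause.

Yes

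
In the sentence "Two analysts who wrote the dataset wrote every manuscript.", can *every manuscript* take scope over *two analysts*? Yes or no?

Yes

*every manuscript* sits in the matrix clause, not in the relative clause on *two analysts*.
Nothing blocks QR of the lower DP to a position above the higher one, so inverse scope is available.
The sentence is scopally ambiguous between *two analysts* > *every manuscript* and *every manuscript* > *two analysts*.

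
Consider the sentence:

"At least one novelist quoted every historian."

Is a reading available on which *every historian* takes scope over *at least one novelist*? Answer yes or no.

Yes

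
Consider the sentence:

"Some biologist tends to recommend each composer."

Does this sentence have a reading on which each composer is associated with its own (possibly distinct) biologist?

Yes

The paraphrase describes the scope ordering *each composer* > *some biologist*.
Infinitival complements of raising predicates do not block QR; *each composer* and *some biologist* are effectively clausemates.
Since no island is crossed, the inverse ordering is licensed alongside surface scope.
The sentence is scopally ambiguous between *some biologist* > *each composer* and *each composer* > *some biologist*.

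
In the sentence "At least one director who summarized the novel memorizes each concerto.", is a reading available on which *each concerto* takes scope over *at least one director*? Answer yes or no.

Yes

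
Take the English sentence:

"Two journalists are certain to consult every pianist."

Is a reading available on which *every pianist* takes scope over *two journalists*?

Yes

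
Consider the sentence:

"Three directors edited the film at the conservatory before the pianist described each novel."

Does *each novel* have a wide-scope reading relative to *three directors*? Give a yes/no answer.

No

Structurally, *each novel* is inside the adjunct clause *before the pianist described each novel*.
Adjunct clauses are scope islands: a quantifier inside an adjunct cannot raise into the matrix clause.
The inverse ordering *each novel* > *three directors* is therefore underivable.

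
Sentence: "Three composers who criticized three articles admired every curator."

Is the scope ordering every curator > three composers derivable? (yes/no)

*every curator* is a matrix argument; only *three composers* is modified by the relative clause *who criticized three articles*, so the RC island is irrelevant to the target quantifier.
Since no island is crossed, the inverse ordering is licensed alongside surface scope.
So *every curator* > *three composers* is among the available readings.

Yes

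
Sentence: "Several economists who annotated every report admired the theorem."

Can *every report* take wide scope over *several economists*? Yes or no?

No

Structurally, *every report* is inside the relative clause *who annotated every report*.
A relative clause is a scope island — quantifier raising cannot cross its boundary.
*every report* > *several economists* would require crossing that boundary, which is illicit.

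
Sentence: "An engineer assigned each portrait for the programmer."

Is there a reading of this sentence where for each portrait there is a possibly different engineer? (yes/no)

The paraphrase describes the scope ordering *each portrait* > *an engineer*.
*each portrait* and *an engineer* are in the same minimal clause.
Ordinary QR to a clause-peripheral position gives the wide-scope LF for the lower DP.

Yes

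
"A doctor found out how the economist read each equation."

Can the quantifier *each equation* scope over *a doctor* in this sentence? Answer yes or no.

No

*each equation* is embedded in the embedded question *how the economist read each equation*.
Embedded wh-clauses are opaque for QR, so the quantifier stays inside the question.
So *each equation* cannot raise high enough to outscope *a doctor*; only the surface ordering *a doctor* > *each equation* is available.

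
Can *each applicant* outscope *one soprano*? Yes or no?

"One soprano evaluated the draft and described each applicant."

The target quantifier *each applicant* is part of one conjunct of the coordinate structure (*described each applicant*).
Coordinate structures are islands for non-across-the-board movement, QR included.
So *each applicant* cannot raise to a position above *one soprano*.

No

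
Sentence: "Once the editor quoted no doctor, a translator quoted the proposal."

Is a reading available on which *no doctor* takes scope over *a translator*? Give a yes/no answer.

The DP *no doctor* is contained in the adjunct clause *once the editor quoted no doctor*.
Adjuncts are opaque for quantifier raising; a quantifier in an adjunct stays inside it.
So the wide-scope reading for *no doctor* is blocked.

No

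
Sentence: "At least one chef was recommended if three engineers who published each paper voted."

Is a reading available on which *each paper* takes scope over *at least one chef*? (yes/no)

No

*each paper* occurs within the relative clause *who published each paper*, which is itself inside the adjunct *if three engineers who published each paper voted*.
The quantifier would have to escape first the RC and then the adjunct — two independent island violations.
Hence only narrow scope for *each paper* (under *at least one chef*) survives.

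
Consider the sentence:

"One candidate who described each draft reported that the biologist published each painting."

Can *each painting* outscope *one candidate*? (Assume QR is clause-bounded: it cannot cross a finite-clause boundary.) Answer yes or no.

Structurally, *each painting* is inside the finite complement clause *that the biologist published each painting*.
Under clause-bounded QR, a quantifier in an embedded finite clause cannot raise into the matrix clause.
The inverse ordering *each painting* > *one candidate* is therefore underivable.
(Only the surface reading survives: one fixed candidate with respect to all the relevant paintings.)

No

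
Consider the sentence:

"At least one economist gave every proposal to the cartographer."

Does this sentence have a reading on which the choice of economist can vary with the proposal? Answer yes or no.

Yes

That reading corresponds to *every proposal* > *at least one economist*.
*every proposal* is the matrix object and *at least one economist* the matrix subject; the two are clausemates.
Since no island is crossed, the inverse ordering is licensed alongside surface scope.
The sentence is scopally ambiguous between *at least one economist* > *every proposal* and *every proposal* > *at least one economist*.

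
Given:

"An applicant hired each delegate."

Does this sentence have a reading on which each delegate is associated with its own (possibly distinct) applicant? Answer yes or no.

The paraphrase describes the scope ordering *each delegate* > *an applicant*.
*each delegate* and *an applicant* are in the same minimal clause.
No island intervenes, so both surface and inverse scope are derivable.
Both orderings are possible: *an applicant* > *each delegate* and *each delegate* > *an applicant*.

Yes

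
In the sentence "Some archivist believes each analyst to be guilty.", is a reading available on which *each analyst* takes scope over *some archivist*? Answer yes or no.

Yes

*each analyst* is an ECM subject; ECM complements are not islands, and the embedded quantifier may take matrix scope.
QR within a single clause is free, so the lower quantifier may take scope over the higher one.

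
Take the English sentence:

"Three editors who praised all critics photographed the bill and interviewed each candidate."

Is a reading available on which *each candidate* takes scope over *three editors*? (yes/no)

The target quantifier *each candidate* is part of one conjunct of the coordinate structure (*interviewed each candidate*).
Coordinate structures are islands for non-across-the-board movement, QR included.
There is no licit LF on which *each candidate* c-commands *three editors*.

No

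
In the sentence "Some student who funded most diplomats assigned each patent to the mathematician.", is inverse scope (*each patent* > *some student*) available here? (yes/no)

*each patent* is a matrix argument; only *some student* is modified by the relative clause *who funded most diplomats*, so the RC island is irrelevant to the target quantifier.
QR within a single clause is free, so the lower quantifier may take scope over the higher one.
Both orderings are possible: *some student* > *each patent* and *each patent* > *some student*.

Yes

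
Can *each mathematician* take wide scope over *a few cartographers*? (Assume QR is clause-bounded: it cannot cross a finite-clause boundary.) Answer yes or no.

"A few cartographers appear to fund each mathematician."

Raising constructions are monoclausal for scope purposes; *each mathematician* is not separated from *a few cartographers* by any island.
Since no island is crossed, the inverse ordering is licensed alongside surface scope.
So *each mathematician* > *a few cartographers* is among the available readings.

Yes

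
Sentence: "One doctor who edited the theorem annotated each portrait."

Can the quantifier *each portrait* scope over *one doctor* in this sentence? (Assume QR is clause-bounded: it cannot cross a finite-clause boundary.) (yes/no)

*each portrait* sits in the matrix clause, not in the relative clause on *one doctor*.
Ordinary QR to a clause-peripheral position gives the wide-scope LF for the lower DP.

Yes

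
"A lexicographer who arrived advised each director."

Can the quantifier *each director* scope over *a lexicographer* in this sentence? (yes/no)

The RC *who arrived* is an island, but *each director* is not inside it — it is the matrix object, a clausemate of *a lexicographer*.
With no island boundary between them, the object can take inverse scope over the subject via ordinary QR within the clause.
The sentence is scopally ambiguous between *a lexicographer* > *each director* and *each director* > *a lexicographer*.

Yes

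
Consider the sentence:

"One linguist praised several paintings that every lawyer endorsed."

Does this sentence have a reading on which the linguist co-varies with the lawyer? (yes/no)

No

This is the *every lawyer* > *one linguist* reading.
The DP *every lawyer* is contained in the relative clause *that every lawyer endorsed* modifying *several paintings*.
Quantifiers inside a relative clause are trapped there; the RC boundary blocks QR.
Hence only narrow scope for *every lawyer* (under *one linguist*) survives.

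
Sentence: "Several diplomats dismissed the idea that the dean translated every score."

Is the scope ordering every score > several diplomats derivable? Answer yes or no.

*every score* is embedded in the complex NP *the idea that the dean translated every score*.
Since the clause is the complement of a nominal head, the CNPC blocks scope extraction.
*every score* is confined to the island and cannot take scope over *several diplomats*.

No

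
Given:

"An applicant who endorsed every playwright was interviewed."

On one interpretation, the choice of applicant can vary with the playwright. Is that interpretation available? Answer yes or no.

No

The described interpretation is the *every playwright* > *an applicant* scoping.
Structurally, *every playwright* is inside the relative clause *who endorsed every playwright*.
QR out of a relative clause is ruled out by the relative-clause island constraint.
There is no licit LF on which *every playwright* c-commands *an applicant*.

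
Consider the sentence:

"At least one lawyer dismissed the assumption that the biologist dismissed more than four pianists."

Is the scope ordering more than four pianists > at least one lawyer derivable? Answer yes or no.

Structurally, *more than four pianists* is inside the complex NP *the assumption that the biologist dismissed more than four pianists*.
A that-clause complement to a noun is an island; QR cannot cross the NP boundary.
There is no licit LF on which *more than four pianists* c-commands *at least one lawyer*.
(Only the surface reading survives: one fixed lawyer with respect to all the relevant pianists.)

No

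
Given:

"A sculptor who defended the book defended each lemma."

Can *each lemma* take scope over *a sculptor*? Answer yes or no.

*each lemma* sits in the matrix clause, not in the relative clause on *a sculptor*.
No island intervenes, so both surface and inverse scope are derivable.

Yes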